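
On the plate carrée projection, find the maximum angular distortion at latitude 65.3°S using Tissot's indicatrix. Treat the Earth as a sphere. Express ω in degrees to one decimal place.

Plate carrée maps x = Rλ, y = Rφ. The meridian scale is h = 1 and the parallel scale is k = 1/cos φ = sec φ.
At 65.3°: h = 1.000, k = 2.393; principal scales a = 2.393, b = 1.000.
sin(ω/2) = (a − b)/(a + b) = 1.393/3.393 = 0.4106, so ω = 2 arcsin(0.4106) ≈ 48.5°.

48.5°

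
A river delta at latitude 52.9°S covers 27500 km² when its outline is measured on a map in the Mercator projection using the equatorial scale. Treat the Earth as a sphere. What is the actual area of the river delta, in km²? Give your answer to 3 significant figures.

10000 km²

For Mercator, h = k = sec φ (a conformal cylindrical projection has a single point scale, 1/cos φ).
Areal scale = k² = sec²φ = 1/cos²(52.9°) = 1/0.6032² = 2.748.
True area = apparent / (areal scale) = 27500 / 2.748 ≈ 10000 km².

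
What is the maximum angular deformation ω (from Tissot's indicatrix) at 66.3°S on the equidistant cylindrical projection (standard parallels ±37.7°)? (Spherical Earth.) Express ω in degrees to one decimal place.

In the equirectangular projection with standard parallel φ₀ = 37.7° (x = Rλ cos φ₀, y = Rφ), meridians are true-scale (h = 1) and the parallel scale is k = cos φ₀ / cos φ.
At 66.3°: h = 1.000, k = 1.968; principal scales a = 1.968, b = 1.000.
sin(ω/2) = (a − b)/(a + b) = 0.9685/2.968 = 0.3263, so ω = 2 arcsin(0.3263) ≈ 38.1°.

38.1°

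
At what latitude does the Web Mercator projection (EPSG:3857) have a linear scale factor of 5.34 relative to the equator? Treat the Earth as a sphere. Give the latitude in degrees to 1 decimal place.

79.2°

Mercator scale is k = sec φ = 1/cos φ.
1/cos φ = 5.34  ⇒  cos φ = 0.1873  ⇒  φ = arccos(0.1873) ≈ 79.2°.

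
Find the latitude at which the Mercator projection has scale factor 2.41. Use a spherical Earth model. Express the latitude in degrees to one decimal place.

65.5°

Mercator scale is k = sec φ = 1/cos φ.
1/cos φ = 2.41  ⇒  cos φ = 0.4149  ⇒  φ = arccos(0.4149) ≈ 65.5°.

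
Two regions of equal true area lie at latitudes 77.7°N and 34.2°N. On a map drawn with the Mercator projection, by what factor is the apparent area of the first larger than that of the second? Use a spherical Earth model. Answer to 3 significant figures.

Mercator is conformal with k = sec φ, so areal scale = k² = sec²φ.
At 77.7°: sec²(77.7°) = 1/0.2130² = 22.04.
At 34.2°: sec²(34.2°) = 1/0.8271² = 1.462.
Ratio = 22.04/1.462 = cos²(34.2°)/cos²(77.7°) ≈ 15.1.

15.1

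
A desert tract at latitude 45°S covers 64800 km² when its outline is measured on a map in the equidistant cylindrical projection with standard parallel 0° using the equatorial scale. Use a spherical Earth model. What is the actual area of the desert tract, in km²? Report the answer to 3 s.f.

In the plate carrée (x = Rλ, y = Rφ), meridians are true-scale (h = 1) and parallels are stretched by k = sec φ.
Areal scale = h·k = 1 × sec φ; at 45°, h = 1.000, k = 1.414, so h·k = 1.414.
True area = apparent / (areal scale) = 64800 / 1.414 ≈ 45800 km².

45800 km²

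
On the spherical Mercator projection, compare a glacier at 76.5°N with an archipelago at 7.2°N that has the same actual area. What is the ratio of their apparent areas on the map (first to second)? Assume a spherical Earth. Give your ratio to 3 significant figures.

18.1

Mercator is conformal with k = sec φ, so areal scale = k² = sec²φ.
At 76.5°: sec²(76.5°) = 1/0.2334² = 18.35.
At 7.2°: sec²(7.2°) = 1/0.9921² = 1.016.
Ratio = 18.35/1.016 = cos²(7.2°)/cos²(76.5°) ≈ 18.1.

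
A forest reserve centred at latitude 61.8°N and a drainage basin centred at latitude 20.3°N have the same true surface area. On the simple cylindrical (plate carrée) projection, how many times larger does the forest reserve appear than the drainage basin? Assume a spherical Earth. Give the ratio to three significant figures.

Plate carrée maps x = Rλ, y = Rφ. The meridian scale is h = 1 and the parallel scale is k = 1/cos φ = sec φ.
Areal scale at 61.8°: h·k = 1.000 × 2.116 = 2.116.
Areal scale at 20.3°: h·k = 1.000 × 1.066 = 1.066.
Ratio = 2.116/1.066 ≈ 1.98.

1.98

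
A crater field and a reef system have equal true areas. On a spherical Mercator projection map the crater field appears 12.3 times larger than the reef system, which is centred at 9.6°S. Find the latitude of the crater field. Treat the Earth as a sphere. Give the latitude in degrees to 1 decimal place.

On Mercator, (apparent₁)/(apparent₂) = sec²φ₁ / sec²φ₂ when true areas are equal.
cos²φ₂ / cos²φ₁ = 12.3  ⇒  cos φ₁ = cos 9.6° / √12.3 = 0.9860/3.507 = 0.2811.
φ₁ = arccos(0.2811) ≈ 73.7°.

73.7°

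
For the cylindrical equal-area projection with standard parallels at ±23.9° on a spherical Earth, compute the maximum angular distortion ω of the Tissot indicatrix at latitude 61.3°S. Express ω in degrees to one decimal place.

69.2°

Cylindrical equal-area (φ₀ = 23.9°): h = cos φ / cos 23.9° along meridians, k = cos 23.9° / cos φ along parallels; h·k = 1.
At 61.3°: h = 0.5253, k = 1.904; principal scales a = 1.904, b = 0.5253.
sin(ω/2) = (a − b)/(a + b) = 1.379/2.429 = 0.5675, so ω = 2 arcsin(0.5675) ≈ 69.2°.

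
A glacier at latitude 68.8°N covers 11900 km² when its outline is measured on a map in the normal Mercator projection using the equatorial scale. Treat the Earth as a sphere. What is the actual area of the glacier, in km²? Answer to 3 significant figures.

1560 km²

For Mercator, h = k = sec φ (a conformal cylindrical projection has a single point scale, 1/cos φ).
Areal scale = k² = sec²φ = 1/cos²(68.8°) = 1/0.3616² = 7.647.
True area = apparent / (areal scale) = 11900 / 7.647 ≈ 1560 km².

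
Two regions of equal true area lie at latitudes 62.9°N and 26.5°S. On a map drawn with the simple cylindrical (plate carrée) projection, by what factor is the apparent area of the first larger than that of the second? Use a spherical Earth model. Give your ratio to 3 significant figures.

For the equirectangular projection with φ₀ = 0 (plate carrée), h = 1 along meridians and k = sec φ along parallels.
Areal scale at 62.9°: h·k = 1.000 × 2.195 = 2.195.
Areal scale at 26.5°: h·k = 1.000 × 1.117 = 1.117.
Ratio = 2.195/1.117 ≈ 1.96.

1.96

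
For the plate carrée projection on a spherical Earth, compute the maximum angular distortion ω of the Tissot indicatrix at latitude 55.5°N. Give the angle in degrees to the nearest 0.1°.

32.1°

In the plate carrée (x = Rλ, y = Rφ), meridians are true-scale (h = 1) and parallels are stretched by k = sec φ.
At 55.5°: h = 1.000, k = 1.766; principal scales a = 1.766, b = 1.000.
sin(ω/2) = (a − b)/(a + b) = 0.7655/2.766 = 0.2768, so ω = 2 arcsin(0.2768) ≈ 32.1°.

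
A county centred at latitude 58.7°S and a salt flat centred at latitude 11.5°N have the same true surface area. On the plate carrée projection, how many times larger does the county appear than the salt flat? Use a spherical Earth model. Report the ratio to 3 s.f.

For the equirectangular projection with φ₀ = 0 (plate carrée), h = 1 along meridians and k = sec φ along parallels.
Areal scale at 58.7°: h·k = 1.000 × 1.925 = 1.925.
Areal scale at 11.5°: h·k = 1.000 × 1.020 = 1.020.
Ratio = 1.925/1.020 ≈ 1.89.

1.89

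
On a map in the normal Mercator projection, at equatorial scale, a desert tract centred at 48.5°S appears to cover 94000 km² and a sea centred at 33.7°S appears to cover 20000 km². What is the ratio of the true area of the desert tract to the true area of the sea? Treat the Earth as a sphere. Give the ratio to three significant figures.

2.98

Since Mercator area scale is 1/cos²φ, the true area equals the apparent area multiplied by cos²φ.
True area of desert tract: 94000 × cos²(48.5°) = 94000 × 0.4391 = 41270 km².
True area of sea: 20000 × cos²(33.7°) = 20000 × 0.6921 = 13840 km².
Ratio = 41270 / 13840 ≈ 2.98.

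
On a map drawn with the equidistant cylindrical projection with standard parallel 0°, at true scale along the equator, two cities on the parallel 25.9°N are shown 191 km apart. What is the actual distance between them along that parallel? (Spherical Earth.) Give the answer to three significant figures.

Plate carrée maps x = Rλ, y = Rφ. The meridian scale is h = 1 and the parallel scale is k = 1/cos φ = sec φ.
Along the parallel at 25.9°, map distances are exaggerated by k = sec 25.9° = 1.112.
True distance = 191 / 1.112 = 191 × cos 25.9° ≈ 172 km.

172 km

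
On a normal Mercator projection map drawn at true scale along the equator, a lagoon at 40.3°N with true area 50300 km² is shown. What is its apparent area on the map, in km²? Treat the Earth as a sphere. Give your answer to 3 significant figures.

The Mercator projection is conformal; its linear scale factor is the same in every direction and equals sec φ = 1/cos φ.
Areal scale = k² = sec²φ = 1/cos²(40.3°) = 1/0.7627² = 1.719.
Apparent area = 50300 × 1.719 ≈ 86500 km².

86500 km²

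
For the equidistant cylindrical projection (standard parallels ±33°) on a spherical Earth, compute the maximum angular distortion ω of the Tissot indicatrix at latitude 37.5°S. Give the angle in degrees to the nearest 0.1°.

With standard parallel φ₀ = 33°, the equirectangular projection gives x = Rλ cos φ₀, y = Rφ, so h = 1 and k = cos 33° / cos φ.
At 37.5°: h = 1.000, k = 1.057; principal scales a = 1.057, b = 1.000.
sin(ω/2) = (a − b)/(a + b) = 0.05712/2.057 = 0.02777, so ω = 2 arcsin(0.02777) ≈ 3.2°.

3.2°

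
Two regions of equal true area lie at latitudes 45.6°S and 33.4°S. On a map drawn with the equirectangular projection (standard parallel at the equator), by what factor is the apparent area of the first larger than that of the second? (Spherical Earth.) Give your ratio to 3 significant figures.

Plate carrée maps x = Rλ, y = Rφ. The meridian scale is h = 1 and the parallel scale is k = 1/cos φ = sec φ.
Areal scale at 45.6°: h·k = 1.000 × 1.429 = 1.429.
Areal scale at 33.4°: h·k = 1.000 × 1.198 = 1.198.
Ratio = 1.429/1.198 ≈ 1.19.

1.19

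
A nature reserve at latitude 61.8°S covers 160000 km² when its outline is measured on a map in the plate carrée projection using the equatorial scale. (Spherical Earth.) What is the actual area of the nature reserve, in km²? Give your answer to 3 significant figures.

In the plate carrée (x = Rλ, y = Rφ), meridians are true-scale (h = 1) and parallels are stretched by k = sec φ.
Areal scale = h·k = 1 × sec φ; at 61.8°, h = 1.000, k = 2.116, so h·k = 2.116.
True area = apparent / (areal scale) = 160000 / 2.116 ≈ 75600 km².

75600 km²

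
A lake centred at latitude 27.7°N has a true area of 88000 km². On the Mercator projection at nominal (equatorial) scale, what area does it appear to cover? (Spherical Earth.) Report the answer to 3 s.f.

112000 km²

Mercator is conformal, so the point scale is isotropic: h = k = sec φ = 1/cos φ.
Areal scale = k² = sec²φ = 1/cos²(27.7°) = 1/0.8854² = 1.276.
Apparent area = 88000 × 1.276 ≈ 112000 km².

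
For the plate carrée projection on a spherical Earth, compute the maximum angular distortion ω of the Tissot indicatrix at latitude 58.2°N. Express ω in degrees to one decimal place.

36.1°

In the plate carrée (x = Rλ, y = Rφ), meridians are true-scale (h = 1) and parallels are stretched by k = sec φ.
At 58.2°: h = 1.000, k = 1.898; principal scales a = 1.898, b = 1.000.
sin(ω/2) = (a − b)/(a + b) = 0.8977/2.898 = 0.3098, so ω = 2 arcsin(0.3098) ≈ 36.1°.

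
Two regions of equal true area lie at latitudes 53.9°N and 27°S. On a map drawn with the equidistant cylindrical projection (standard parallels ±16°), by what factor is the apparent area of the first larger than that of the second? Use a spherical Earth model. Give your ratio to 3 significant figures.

The equidistant cylindrical projection with φ₀ = 16° has h = 1 (meridians true) and k = cos φ₀ / cos φ along parallels.
Areal scale at 53.9°: h·k = 1.000 × 1.631 = 1.631.
Areal scale at 27°: h·k = 1.000 × 1.079 = 1.079.
Ratio = 1.631/1.079 ≈ 1.51.

1.51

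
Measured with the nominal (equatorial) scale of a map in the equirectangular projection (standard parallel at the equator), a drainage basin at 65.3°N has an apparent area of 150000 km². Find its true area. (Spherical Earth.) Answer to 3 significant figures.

62700 km²

For the equirectangular projection with φ₀ = 0 (plate carrée), h = 1 along meridians and k = sec φ along parallels.
Areal scale = h·k = 1 × sec φ; at 65.3°, h = 1.000, k = 2.393, so h·k = 2.393.
True area = apparent / (areal scale) = 150000 / 2.393 ≈ 62700 km².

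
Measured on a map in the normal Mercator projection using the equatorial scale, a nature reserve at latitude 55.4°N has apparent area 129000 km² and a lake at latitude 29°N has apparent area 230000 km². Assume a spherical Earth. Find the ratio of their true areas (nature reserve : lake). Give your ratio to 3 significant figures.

Mercator's areal exaggeration is sec²φ; hence true area = (apparent area) · cos²φ.
True area of nature reserve: 129000 × cos²(55.4°) = 129000 × 0.3224 = 41600 km².
True area of lake: 230000 × cos²(29°) = 230000 × 0.7650 = 175900 km².
Ratio = 41600 / 175900 ≈ 0.236.

0.236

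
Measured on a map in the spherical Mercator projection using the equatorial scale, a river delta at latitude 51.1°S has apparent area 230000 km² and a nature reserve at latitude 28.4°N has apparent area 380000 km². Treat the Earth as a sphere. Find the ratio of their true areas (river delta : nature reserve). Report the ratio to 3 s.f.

0.308

Since Mercator area scale is 1/cos²φ, the true area equals the apparent area multiplied by cos²φ.
True area of river delta: 230000 × cos²(51.1°) = 230000 × 0.3943 = 90700 km².
True area of nature reserve: 380000 × cos²(28.4°) = 380000 × 0.7738 = 294000 km².
Ratio = 90700 / 294000 ≈ 0.308.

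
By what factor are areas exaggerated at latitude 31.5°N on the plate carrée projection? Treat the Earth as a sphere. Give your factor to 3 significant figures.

For the equirectangular projection with φ₀ = 0 (plate carrée), h = 1 along meridians and k = sec φ along parallels.
Areal scale = h·k = 1 × sec φ; at 31.5°, h = 1.000, k = 1.173, so h·k = 1.173.

1.17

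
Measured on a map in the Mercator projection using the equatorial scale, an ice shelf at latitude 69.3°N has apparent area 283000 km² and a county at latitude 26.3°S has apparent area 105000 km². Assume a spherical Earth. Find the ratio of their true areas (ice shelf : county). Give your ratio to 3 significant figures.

0.419

Since Mercator area scale is 1/cos²φ, the true area equals the apparent area multiplied by cos²φ.
True area of ice shelf: 283000 × cos²(69.3°) = 283000 × 0.1249 = 35360 km².
True area of county: 105000 × cos²(26.3°) = 105000 × 0.8037 = 84390 km².
Ratio = 35360 / 84390 ≈ 0.419.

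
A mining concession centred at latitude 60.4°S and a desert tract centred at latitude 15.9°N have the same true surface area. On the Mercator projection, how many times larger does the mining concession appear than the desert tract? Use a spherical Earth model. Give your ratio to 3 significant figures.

3.79

Mercator is conformal with k = sec φ, so areal scale = k² = sec²φ.
At 60.4°: sec²(60.4°) = 1/0.4939² = 4.099.
At 15.9°: sec²(15.9°) = 1/0.9617² = 1.081.
Ratio = 4.099/1.081 = cos²(15.9°)/cos²(60.4°) ≈ 3.79.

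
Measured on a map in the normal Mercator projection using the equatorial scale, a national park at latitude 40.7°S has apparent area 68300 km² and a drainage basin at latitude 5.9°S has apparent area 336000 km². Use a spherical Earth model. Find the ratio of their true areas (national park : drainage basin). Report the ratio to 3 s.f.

Mercator's areal exaggeration is sec²φ; hence true area = (apparent area) · cos²φ.
True area of national park: 68300 × cos²(40.7°) = 68300 × 0.5748 = 39260 km².
True area of drainage basin: 336000 × cos²(5.9°) = 336000 × 0.9894 = 332400 km².
Ratio = 39260 / 332400 ≈ 0.118.

0.118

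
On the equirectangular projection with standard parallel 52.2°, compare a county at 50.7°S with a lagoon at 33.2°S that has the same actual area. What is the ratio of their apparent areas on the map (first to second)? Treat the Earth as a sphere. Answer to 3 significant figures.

1.32

The equidistant cylindrical projection with φ₀ = 52.2° has h = 1 (meridians true) and k = cos φ₀ / cos φ along parallels.
Areal scale at 50.7°: h·k = 1.000 × 0.9677 = 0.9677.
Areal scale at 33.2°: h·k = 1.000 × 0.7325 = 0.7325.
Ratio = 0.9677/0.7325 ≈ 1.32.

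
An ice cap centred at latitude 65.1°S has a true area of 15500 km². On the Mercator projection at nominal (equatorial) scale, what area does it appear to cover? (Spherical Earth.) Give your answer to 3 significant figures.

The Mercator projection is conformal; its linear scale factor is the same in every direction and equals sec φ = 1/cos φ.
Areal scale = k² = sec²φ = 1/cos²(65.1°) = 1/0.4210² = 5.641.
Apparent area = 15500 × 5.641 ≈ 87400 km².

87400 km²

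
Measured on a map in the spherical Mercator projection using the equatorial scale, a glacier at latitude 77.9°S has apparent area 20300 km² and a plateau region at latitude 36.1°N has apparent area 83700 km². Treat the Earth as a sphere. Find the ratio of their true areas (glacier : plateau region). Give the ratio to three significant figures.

0.0163

Since Mercator area scale is 1/cos²φ, the true area equals the apparent area multiplied by cos²φ.
True area of glacier: 20300 × cos²(77.9°) = 20300 × 0.04394 = 892.0 km².
True area of plateau region: 83700 × cos²(36.1°) = 83700 × 0.6528 = 54640 km².
Ratio = 892.0 / 54640 ≈ 0.0163.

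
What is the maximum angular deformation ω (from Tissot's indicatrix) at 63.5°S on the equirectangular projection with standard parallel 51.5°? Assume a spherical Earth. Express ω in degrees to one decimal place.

With standard parallel φ₀ = 51.5°, the equirectangular projection gives x = Rλ cos φ₀, y = Rφ, so h = 1 and k = cos 51.5° / cos φ.
At 63.5°: h = 1.000, k = 1.395; principal scales a = 1.395, b = 1.000.
sin(ω/2) = (a − b)/(a + b) = 0.3952/2.395 = 0.1650, so ω = 2 arcsin(0.1650) ≈ 19.0°.

19.0°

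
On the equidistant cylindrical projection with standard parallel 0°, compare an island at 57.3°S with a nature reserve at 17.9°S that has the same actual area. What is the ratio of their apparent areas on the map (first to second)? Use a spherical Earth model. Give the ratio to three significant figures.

In the plate carrée (x = Rλ, y = Rφ), meridians are true-scale (h = 1) and parallels are stretched by k = sec φ.
Areal scale at 57.3°: h·k = 1.000 × 1.851 = 1.851.
Areal scale at 17.9°: h·k = 1.000 × 1.051 = 1.051.
Ratio = 1.851/1.051 ≈ 1.76.

1.76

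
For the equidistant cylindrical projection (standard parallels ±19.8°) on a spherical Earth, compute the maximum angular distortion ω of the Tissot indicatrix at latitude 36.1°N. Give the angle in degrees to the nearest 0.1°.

With standard parallel φ₀ = 19.8°, the equirectangular projection gives x = Rλ cos φ₀, y = Rφ, so h = 1 and k = cos 19.8° / cos φ.
At 36.1°: h = 1.000, k = 1.164; principal scales a = 1.164, b = 1.000.
sin(ω/2) = (a − b)/(a + b) = 0.1645/2.164 = 0.07599, so ω = 2 arcsin(0.07599) ≈ 8.7°.

8.7°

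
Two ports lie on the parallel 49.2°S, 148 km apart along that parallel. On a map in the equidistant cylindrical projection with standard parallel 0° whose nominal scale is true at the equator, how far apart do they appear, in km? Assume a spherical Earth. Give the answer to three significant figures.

Plate carrée maps x = Rλ, y = Rφ. The meridian scale is h = 1 and the parallel scale is k = 1/cos φ = sec φ.
Along the parallel, k = sec 49.2° = 1/0.6534 = 1.530.
Map distance = 148 × 1.530 ≈ 227 km.

227 km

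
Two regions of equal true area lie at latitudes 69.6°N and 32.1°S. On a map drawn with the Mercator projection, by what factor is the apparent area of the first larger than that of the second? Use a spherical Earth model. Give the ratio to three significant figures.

On Mercator, area is exaggerated by sec²φ = 1/cos²φ.
At 69.6°: sec²(69.6°) = 1/0.3486² = 8.230.
At 32.1°: sec²(32.1°) = 1/0.8471² = 1.394.
Ratio = 8.230/1.394 = cos²(32.1°)/cos²(69.6°) ≈ 5.91.

5.91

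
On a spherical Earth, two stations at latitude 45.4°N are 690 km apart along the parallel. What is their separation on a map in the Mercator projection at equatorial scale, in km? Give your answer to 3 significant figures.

Mercator is conformal, so the point scale is isotropic: h = k = sec φ = 1/cos φ.
Along the parallel, k = sec 45.4° = 1/0.7022 = 1.424.
Map distance = 690 × 1.424 ≈ 983 km.

983 km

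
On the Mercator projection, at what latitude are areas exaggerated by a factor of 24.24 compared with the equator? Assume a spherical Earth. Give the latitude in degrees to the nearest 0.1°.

Mercator areal scale is sec²φ.
sec²φ = 24.24  ⇒  cos²φ = 0.04125  ⇒  cos φ = 0.2031.
φ = arccos(0.2031) ≈ 78.3°.

78.3°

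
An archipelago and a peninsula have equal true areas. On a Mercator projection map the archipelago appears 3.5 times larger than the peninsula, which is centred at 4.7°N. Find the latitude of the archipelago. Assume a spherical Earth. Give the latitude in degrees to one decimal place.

On Mercator, (apparent₁)/(apparent₂) = sec²φ₁ / sec²φ₂ when true areas are equal.
cos²φ₂ / cos²φ₁ = 3.5  ⇒  cos φ₁ = cos 4.7° / √3.5 = 0.9966/1.871 = 0.5327.
φ₁ = arccos(0.5327) ≈ 57.8°.

57.8°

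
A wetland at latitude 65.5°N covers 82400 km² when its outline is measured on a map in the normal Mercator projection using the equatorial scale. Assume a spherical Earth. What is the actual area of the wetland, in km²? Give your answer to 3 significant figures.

14200 km²

For Mercator, h = k = sec φ (a conformal cylindrical projection has a single point scale, 1/cos φ).
Areal scale = k² = sec²φ = 1/cos²(65.5°) = 1/0.4147² = 5.815.
True area = apparent / (areal scale) = 82400 / 5.815 ≈ 14200 km².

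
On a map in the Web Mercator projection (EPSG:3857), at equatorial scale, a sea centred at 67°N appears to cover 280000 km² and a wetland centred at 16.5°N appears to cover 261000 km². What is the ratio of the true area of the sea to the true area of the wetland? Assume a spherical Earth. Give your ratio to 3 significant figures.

0.178

On Mercator the areal scale is sec²φ, so true area = apparent × cos²φ.
True area of sea: 280000 × cos²(67°) = 280000 × 0.1527 = 42750 km².
True area of wetland: 261000 × cos²(16.5°) = 261000 × 0.9193 = 239900 km².
Ratio = 42750 / 239900 ≈ 0.178.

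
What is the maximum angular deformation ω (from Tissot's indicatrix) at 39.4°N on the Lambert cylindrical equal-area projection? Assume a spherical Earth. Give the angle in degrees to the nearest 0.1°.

29.2°

The Lambert cylindrical equal-area projection is the cylindrical equal-area projection with its standard parallel at the equator (φ₀ = 0). Cylindrical equal-area (φ₀ = 0°): h = cos φ / cos 0° along meridians, k = cos 0° / cos φ along parallels; h·k = 1.
At 39.4°: h = 0.7727, k = 1.294; principal scales a = 1.294, b = 0.7727.
sin(ω/2) = (a − b)/(a + b) = 0.5214/2.067 = 0.2523, so ω = 2 arcsin(0.2523) ≈ 29.2°.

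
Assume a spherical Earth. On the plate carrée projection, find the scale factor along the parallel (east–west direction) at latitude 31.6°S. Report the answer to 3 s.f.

1.17

In the plate carrée (x = Rλ, y = Rφ), meridians are true-scale (h = 1) and parallels are stretched by k = sec φ.
k = 1/cos 31.6° = 1/0.8517 = 1.174.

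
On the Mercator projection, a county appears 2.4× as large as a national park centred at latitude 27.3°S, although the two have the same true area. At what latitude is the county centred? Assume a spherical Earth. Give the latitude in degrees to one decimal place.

55.0°

On Mercator, (apparent₁)/(apparent₂) = sec²φ₁ / sec²φ₂ when true areas are equal.
cos²φ₂ / cos²φ₁ = 2.4  ⇒  cos φ₁ = cos 27.3° / √2.4 = 0.8886/1.549 = 0.5736.
φ₁ = arccos(0.5736) ≈ 55.0°.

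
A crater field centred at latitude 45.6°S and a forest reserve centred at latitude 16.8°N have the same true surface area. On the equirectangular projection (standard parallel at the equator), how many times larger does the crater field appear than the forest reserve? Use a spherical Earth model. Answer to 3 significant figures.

1.37

In the plate carrée (x = Rλ, y = Rφ), meridians are true-scale (h = 1) and parallels are stretched by k = sec φ.
Areal scale at 45.6°: h·k = 1.000 × 1.429 = 1.429.
Areal scale at 16.8°: h·k = 1.000 × 1.045 = 1.045.
Ratio = 1.429/1.045 ≈ 1.37.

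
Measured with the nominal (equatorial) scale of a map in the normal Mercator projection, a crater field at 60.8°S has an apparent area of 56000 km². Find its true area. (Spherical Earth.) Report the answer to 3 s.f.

13300 km²

Mercator is conformal, so the point scale is isotropic: h = k = sec φ = 1/cos φ.
Areal scale = k² = sec²φ = 1/cos²(60.8°) = 1/0.4879² = 4.202.
True area = apparent / (areal scale) = 56000 / 4.202 ≈ 13300 km².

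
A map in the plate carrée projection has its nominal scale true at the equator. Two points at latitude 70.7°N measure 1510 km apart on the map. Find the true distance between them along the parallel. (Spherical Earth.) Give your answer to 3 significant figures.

For the equirectangular projection with φ₀ = 0 (plate carrée), h = 1 along meridians and k = sec φ along parallels.
Along the parallel at 70.7°, map distances are exaggerated by k = sec 70.7° = 3.026.
True distance = 1510 / 3.026 = 1510 × cos 70.7° ≈ 499 km.

499 km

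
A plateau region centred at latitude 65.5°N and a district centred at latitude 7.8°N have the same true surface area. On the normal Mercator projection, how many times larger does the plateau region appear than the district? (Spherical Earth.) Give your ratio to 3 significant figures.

5.71

On Mercator, area is exaggerated by sec²φ = 1/cos²φ.
At 65.5°: sec²(65.5°) = 1/0.4147² = 5.815.
At 7.8°: sec²(7.8°) = 1/0.9907² = 1.019.
Ratio = 5.815/1.019 = cos²(7.8°)/cos²(65.5°) ≈ 5.71.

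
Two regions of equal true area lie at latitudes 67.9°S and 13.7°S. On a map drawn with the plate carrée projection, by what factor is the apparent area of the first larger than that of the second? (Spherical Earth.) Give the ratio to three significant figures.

2.58

In the plate carrée (x = Rλ, y = Rφ), meridians are true-scale (h = 1) and parallels are stretched by k = sec φ.
Areal scale at 67.9°: h·k = 1.000 × 2.658 = 2.658.
Areal scale at 13.7°: h·k = 1.000 × 1.029 = 1.029.
Ratio = 2.658/1.029 ≈ 2.58.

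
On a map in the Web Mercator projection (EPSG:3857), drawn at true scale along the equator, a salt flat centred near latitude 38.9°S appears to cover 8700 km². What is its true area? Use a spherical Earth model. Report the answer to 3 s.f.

5270 km²

For Mercator, h = k = sec φ (a conformal cylindrical projection has a single point scale, 1/cos φ).
Areal scale = k² = sec²φ = 1/cos²(38.9°) = 1/0.7782² = 1.651.
True area = apparent / (areal scale) = 8700 / 1.651 ≈ 5270 km².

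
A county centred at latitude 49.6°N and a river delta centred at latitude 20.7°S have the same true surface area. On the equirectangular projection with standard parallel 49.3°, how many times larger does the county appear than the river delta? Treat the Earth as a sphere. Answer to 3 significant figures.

In the equirectangular projection with standard parallel φ₀ = 49.3° (x = Rλ cos φ₀, y = Rφ), meridians are true-scale (h = 1) and the parallel scale is k = cos φ₀ / cos φ.
Areal scale at 49.6°: h·k = 1.000 × 1.006 = 1.006.
Areal scale at 20.7°: h·k = 1.000 × 0.6971 = 0.6971.
Ratio = 1.006/0.6971 ≈ 1.44.

1.44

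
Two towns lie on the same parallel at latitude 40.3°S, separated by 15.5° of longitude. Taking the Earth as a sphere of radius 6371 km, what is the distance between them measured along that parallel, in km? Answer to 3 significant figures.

1310 km

Arc length along a parallel = R cos φ · Δλ (with Δλ in radians).
= 6371 × cos 40.3° × (15.5° × π/180) = 6371 × 0.7627 × 0.2705 ≈ 1310 km.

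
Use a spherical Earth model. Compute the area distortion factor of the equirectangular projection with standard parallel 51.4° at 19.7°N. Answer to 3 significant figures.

0.663

In the equirectangular projection with standard parallel φ₀ = 51.4° (x = Rλ cos φ₀, y = Rφ), meridians are true-scale (h = 1) and the parallel scale is k = cos φ₀ / cos φ.
Areal scale = h·k = 1 × cos φ₀ / cos φ; at 19.7°, h = 1.000, k = 0.6627, so h·k = 0.6627.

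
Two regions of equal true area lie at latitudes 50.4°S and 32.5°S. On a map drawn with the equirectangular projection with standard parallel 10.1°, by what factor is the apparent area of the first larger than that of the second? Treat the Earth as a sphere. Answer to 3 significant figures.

In the equirectangular projection with standard parallel φ₀ = 10.1° (x = Rλ cos φ₀, y = Rφ), meridians are true-scale (h = 1) and the parallel scale is k = cos φ₀ / cos φ.
Areal scale at 50.4°: h·k = 1.000 × 1.545 = 1.545.
Areal scale at 32.5°: h·k = 1.000 × 1.167 = 1.167.
Ratio = 1.545/1.167 ≈ 1.32.

1.32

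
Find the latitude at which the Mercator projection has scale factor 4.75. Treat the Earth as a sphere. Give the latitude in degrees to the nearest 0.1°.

77.8°

Mercator scale is k = sec φ = 1/cos φ.
1/cos φ = 4.75  ⇒  cos φ = 0.2105  ⇒  φ = arccos(0.2105) ≈ 77.8°.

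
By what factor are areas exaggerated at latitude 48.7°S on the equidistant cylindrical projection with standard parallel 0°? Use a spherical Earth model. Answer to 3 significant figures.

1.52

Plate carrée maps x = Rλ, y = Rφ. The meridian scale is h = 1 and the parallel scale is k = 1/cos φ = sec φ.
Areal scale = h·k = 1 × sec φ; at 48.7°, h = 1.000, k = 1.515, so h·k = 1.515.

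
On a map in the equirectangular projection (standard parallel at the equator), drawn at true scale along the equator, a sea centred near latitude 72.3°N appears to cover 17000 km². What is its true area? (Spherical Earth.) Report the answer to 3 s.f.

Plate carrée maps x = Rλ, y = Rφ. The meridian scale is h = 1 and the parallel scale is k = 1/cos φ = sec φ.
Areal scale = h·k = 1 × sec φ; at 72.3°, h = 1.000, k = 3.289, so h·k = 3.289.
True area = apparent / (areal scale) = 17000 / 3.289 ≈ 5170 km².

5170 km²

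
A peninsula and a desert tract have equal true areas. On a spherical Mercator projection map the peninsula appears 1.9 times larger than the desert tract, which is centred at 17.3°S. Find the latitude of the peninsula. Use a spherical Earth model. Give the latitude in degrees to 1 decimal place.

46.2°

For equal true areas on Mercator, apparent areas scale as sec²φ, so the ratio is cos²φ₂ / cos²φ₁.
cos²φ₂ / cos²φ₁ = 1.9  ⇒  cos φ₁ = cos 17.3° / √1.9 = 0.9548/1.378 = 0.6927.
φ₁ = arccos(0.6927) ≈ 46.2°.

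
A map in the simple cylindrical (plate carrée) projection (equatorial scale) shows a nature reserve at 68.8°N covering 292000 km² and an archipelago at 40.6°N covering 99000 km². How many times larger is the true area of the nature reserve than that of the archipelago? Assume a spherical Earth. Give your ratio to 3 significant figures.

1.40

On the plate carrée, areal scale = h·k = 1 × sec φ, so true area = apparent × cos φ.
True area of nature reserve: 292000 × cos(68.8°) = 292000 × 0.3616 = 105600 km².
True area of archipelago: 99000 × cos(40.6°) = 99000 × 0.7593 = 75170 km².
Ratio = 105600 / 75170 ≈ 1.40.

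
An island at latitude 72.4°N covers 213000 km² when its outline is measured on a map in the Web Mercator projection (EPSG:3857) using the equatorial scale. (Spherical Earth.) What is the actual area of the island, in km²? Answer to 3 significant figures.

The Mercator projection is conformal; its linear scale factor is the same in every direction and equals sec φ = 1/cos φ.
Areal scale = k² = sec²φ = 1/cos²(72.4°) = 1/0.3024² = 10.94.
True area = apparent / (areal scale) = 213000 / 10.94 ≈ 19500 km².

19500 km²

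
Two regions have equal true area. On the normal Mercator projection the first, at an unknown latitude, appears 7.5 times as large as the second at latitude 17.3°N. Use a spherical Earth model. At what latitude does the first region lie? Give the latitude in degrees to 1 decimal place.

For equal true areas on Mercator, apparent areas scale as sec²φ, so the ratio is cos²φ₂ / cos²φ₁.
cos²φ₂ / cos²φ₁ = 7.5  ⇒  cos φ₁ = cos 17.3° / √7.5 = 0.9548/2.739 = 0.3486.
φ₁ = arccos(0.3486) ≈ 69.6°.

69.6°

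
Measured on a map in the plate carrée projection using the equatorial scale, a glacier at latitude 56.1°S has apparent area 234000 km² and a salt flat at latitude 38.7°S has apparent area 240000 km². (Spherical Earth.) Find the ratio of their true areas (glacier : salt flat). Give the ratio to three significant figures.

Plate carrée has h = 1 and k = sec φ, giving areal scale sec φ; true area = (apparent area) · cos φ.
True area of glacier: 234000 × cos(56.1°) = 234000 × 0.5577 = 130500 km².
True area of salt flat: 240000 × cos(38.7°) = 240000 × 0.7804 = 187300 km².
Ratio = 130500 / 187300 ≈ 0.697.

0.697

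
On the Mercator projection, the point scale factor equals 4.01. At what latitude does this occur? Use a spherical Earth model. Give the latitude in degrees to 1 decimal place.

Mercator scale is k = sec φ = 1/cos φ.
1/cos φ = 4.01  ⇒  cos φ = 0.2494  ⇒  φ = arccos(0.2494) ≈ 75.6°.

75.6°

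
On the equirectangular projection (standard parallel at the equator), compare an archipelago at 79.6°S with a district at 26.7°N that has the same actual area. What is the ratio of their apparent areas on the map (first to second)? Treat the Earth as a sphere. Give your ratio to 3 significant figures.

Plate carrée maps x = Rλ, y = Rφ. The meridian scale is h = 1 and the parallel scale is k = 1/cos φ = sec φ.
Areal scale at 79.6°: h·k = 1.000 × 5.540 = 5.540.
Areal scale at 26.7°: h·k = 1.000 × 1.119 = 1.119.
Ratio = 5.540/1.119 ≈ 4.95.

4.95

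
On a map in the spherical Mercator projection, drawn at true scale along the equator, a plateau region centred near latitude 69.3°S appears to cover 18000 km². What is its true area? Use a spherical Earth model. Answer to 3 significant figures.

2250 km²

The Mercator projection is conformal; its linear scale factor is the same in every direction and equals sec φ = 1/cos φ.
Areal scale = k² = sec²φ = 1/cos²(69.3°) = 1/0.3535² = 8.004.
True area = apparent / (areal scale) = 18000 / 8.004 ≈ 2250 km².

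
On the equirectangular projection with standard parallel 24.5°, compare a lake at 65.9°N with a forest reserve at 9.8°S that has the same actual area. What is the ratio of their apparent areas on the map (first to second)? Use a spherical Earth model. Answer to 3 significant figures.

The equidistant cylindrical projection with φ₀ = 24.5° has h = 1 (meridians true) and k = cos φ₀ / cos φ along parallels.
Areal scale at 65.9°: h·k = 1.000 × 2.228 = 2.228.
Areal scale at 9.8°: h·k = 1.000 × 0.9234 = 0.9234.
Ratio = 2.228/0.9234 ≈ 2.41.

2.41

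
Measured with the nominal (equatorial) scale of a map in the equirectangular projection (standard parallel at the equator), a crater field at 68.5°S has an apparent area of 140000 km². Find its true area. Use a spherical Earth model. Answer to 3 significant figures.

51300 km²

Plate carrée maps x = Rλ, y = Rφ. The meridian scale is h = 1 and the parallel scale is k = 1/cos φ = sec φ.
Areal scale = h·k = 1 × sec φ; at 68.5°, h = 1.000, k = 2.729, so h·k = 2.729.
True area = apparent / (areal scale) = 140000 / 2.729 ≈ 51300 km².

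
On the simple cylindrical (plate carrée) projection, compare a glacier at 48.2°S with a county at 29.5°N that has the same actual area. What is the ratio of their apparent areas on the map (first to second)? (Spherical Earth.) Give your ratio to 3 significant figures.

Plate carrée maps x = Rλ, y = Rφ. The meridian scale is h = 1 and the parallel scale is k = 1/cos φ = sec φ.
Areal scale at 48.2°: h·k = 1.000 × 1.500 = 1.500.
Areal scale at 29.5°: h·k = 1.000 × 1.149 = 1.149.
Ratio = 1.500/1.149 ≈ 1.31.

1.31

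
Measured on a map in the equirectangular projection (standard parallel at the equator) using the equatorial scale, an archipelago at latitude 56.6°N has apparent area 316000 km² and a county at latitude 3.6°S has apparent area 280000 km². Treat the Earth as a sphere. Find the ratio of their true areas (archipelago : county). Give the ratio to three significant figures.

On the plate carrée, areal scale = h·k = 1 × sec φ, so true area = apparent × cos φ.
True area of archipelago: 316000 × cos(56.6°) = 316000 × 0.5505 = 174000 km².
True area of county: 280000 × cos(3.6°) = 280000 × 0.9980 = 279400 km².
Ratio = 174000 / 279400 ≈ 0.622.

0.622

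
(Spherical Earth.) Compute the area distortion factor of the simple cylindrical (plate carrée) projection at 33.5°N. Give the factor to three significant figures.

In the plate carrée (x = Rλ, y = Rφ), meridians are true-scale (h = 1) and parallels are stretched by k = sec φ.
Areal scale = h·k = 1 × sec φ; at 33.5°, h = 1.000, k = 1.199, so h·k = 1.199.

1.20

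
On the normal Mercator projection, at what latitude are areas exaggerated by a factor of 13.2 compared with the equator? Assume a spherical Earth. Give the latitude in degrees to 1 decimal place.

Mercator areal scale is sec²φ.
sec²φ = 13.2  ⇒  cos²φ = 0.07576  ⇒  cos φ = 0.2752.
φ = arccos(0.2752) ≈ 74.0°.

74.0°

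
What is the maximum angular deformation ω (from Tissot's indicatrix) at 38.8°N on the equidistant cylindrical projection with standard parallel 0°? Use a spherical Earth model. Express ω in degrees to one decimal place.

In the plate carrée (x = Rλ, y = Rφ), meridians are true-scale (h = 1) and parallels are stretched by k = sec φ.
At 38.8°: h = 1.000, k = 1.283; principal scales a = 1.283, b = 1.000.
sin(ω/2) = (a − b)/(a + b) = 0.2831/2.283 = 0.1240, so ω = 2 arcsin(0.1240) ≈ 14.2°.

14.2°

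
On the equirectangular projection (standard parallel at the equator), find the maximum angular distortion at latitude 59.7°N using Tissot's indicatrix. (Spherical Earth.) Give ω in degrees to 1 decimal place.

Plate carrée maps x = Rλ, y = Rφ. The meridian scale is h = 1 and the parallel scale is k = 1/cos φ = sec φ.
At 59.7°: h = 1.000, k = 1.982; principal scales a = 1.982, b = 1.000.
sin(ω/2) = (a − b)/(a + b) = 0.9821/2.982 = 0.3293, so ω = 2 arcsin(0.3293) ≈ 38.5°.

38.5°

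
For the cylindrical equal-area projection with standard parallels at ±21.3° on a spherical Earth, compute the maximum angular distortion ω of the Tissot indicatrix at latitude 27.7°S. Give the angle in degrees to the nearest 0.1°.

Cylindrical equal-area (φ₀ = 21.3°): h = cos φ / cos 21.3° along meridians, k = cos 21.3° / cos φ along parallels; h·k = 1.
At 27.7°: h = 0.9503, k = 1.052; principal scales a = 1.052, b = 0.9503.
sin(ω/2) = (a − b)/(a + b) = 0.1020/2.003 = 0.05093, so ω = 2 arcsin(0.05093) ≈ 5.8°.

5.8°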